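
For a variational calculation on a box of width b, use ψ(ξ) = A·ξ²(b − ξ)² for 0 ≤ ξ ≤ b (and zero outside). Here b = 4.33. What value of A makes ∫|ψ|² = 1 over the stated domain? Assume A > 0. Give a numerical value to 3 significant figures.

A ≈ 0.0343

Require ∫ |ψ|² dξ = 1 over the whole domain.
Expanding the polynomial and integrating term by term, with ψ = A·ξ²(b − ξ)², the integral evaluates to A²·[b^9/630].
Plugging in b = 4.33 yields A = 0.03431.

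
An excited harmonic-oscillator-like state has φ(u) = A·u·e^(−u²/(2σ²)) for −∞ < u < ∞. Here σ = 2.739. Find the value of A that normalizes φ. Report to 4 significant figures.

A ≈ 0.2343

We need A² ∫|f|² du = 1, taking the integral from −∞ to ∞.
Differentiating ∫e^(−αu²) du = √(π/α) under α to get the higher moments, the integral (without the A² prefactor) comes out to √(π)·σ^3/2.
Plugging in σ = 2.739 yields A = 0.23434.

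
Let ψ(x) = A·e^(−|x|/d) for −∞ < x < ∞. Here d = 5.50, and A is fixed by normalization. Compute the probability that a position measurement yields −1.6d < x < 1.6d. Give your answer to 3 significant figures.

P ≈ 0.959

|ψ|² is the probability density, so P = ∫_{−1.6d}^{1.6d} |ψ|² dx.
The normalization integral ∫|ψ|²dx over the whole domain equals d·A², and A² cancels in the ratio.
Both integrals are even about x = 0, so only the x ≥ 0 halves are needed (the factors of 2 cancel). Let u = x/d; then A² and the length scale cancel, so P = ∫_{0}^{1.6} e^(-2·u) du ÷ ∫_{0}^{∞} e^(-2·u) du.
Using ∫ e^(-2·u) du = -e^(-2·u)/2, the numerator is 1/2 - e^(-16/5)/2 and the denominator is 1/2.
Evaluating gives P = 0.9592.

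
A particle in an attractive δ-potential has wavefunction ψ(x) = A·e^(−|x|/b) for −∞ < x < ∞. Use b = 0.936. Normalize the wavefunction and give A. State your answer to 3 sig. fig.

We need A² ∫|f|² dx = 1, taking the integral from −∞ to ∞.
With ∫₀^∞ x^0 e^(−αx) dx = 0!/α^1, carrying out the integral gives A² · b.
Plugging in b = 0.936 yields A = 1.034.

A ≈ 1.03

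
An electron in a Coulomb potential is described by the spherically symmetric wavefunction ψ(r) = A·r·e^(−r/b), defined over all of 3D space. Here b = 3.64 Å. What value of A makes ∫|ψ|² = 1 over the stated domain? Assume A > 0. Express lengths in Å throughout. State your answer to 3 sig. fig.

A ≈ 0.0129 Å^(-5/2)

Require ∫ |ψ|² 4πr² dr = 1 over the whole domain.
Carrying out the integral gives A² · 3·π·b^5.
With b = 3.64: A² = 0.0001660 and A = 0.01289.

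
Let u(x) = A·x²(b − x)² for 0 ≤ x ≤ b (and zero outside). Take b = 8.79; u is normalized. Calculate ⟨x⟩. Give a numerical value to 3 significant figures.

⟨x⟩ ≈ 4.40

By definition ⟨x⟩ = ∫ x |u(x)|² dx.
The ratio of the moment integral to the normalization integral gives ⟨x⟩ = b/2.
Putting b = 8.79 gives 4.395.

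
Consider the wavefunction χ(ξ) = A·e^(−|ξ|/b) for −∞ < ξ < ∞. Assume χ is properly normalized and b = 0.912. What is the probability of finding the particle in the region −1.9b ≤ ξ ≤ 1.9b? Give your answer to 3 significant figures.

P = ∫_{−1.9b}^{1.9b} |χ(ξ)|² dξ.
The normalization integral ∫|χ|²dξ over the whole domain equals b·A², and A² cancels in the ratio.
By symmetry take twice the ξ ≥ 0 contribution in numerator and denominator; the 2's cancel. Let u = ξ/b; then A² and the length scale cancel, so P = ∫_{0}^{1.9} e^(-2·u) du ÷ ∫_{0}^{∞} e^(-2·u) du.
Using ∫ e^(-2·u) du = -e^(-2·u)/2, the numerator is 1/2 - e^(-19/5)/2 and the denominator is 1/2.
Evaluating gives P = 0.9776.

P ≈ 0.978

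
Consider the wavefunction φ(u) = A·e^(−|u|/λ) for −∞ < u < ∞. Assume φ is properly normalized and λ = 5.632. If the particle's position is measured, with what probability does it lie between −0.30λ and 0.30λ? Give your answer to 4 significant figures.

The probability is P = ∫ |φ|² du over [−0.30λ, 0.30λ].
The normalization integral ∫|φ|²du over the whole domain equals λ·A², and A² cancels in the ratio.
Both integrals are even about u = 0, so only the u ≥ 0 halves are needed (the factors of 2 cancel). Substituting t = u/λ, A² and the length scale cancel in the ratio: P = ∫_{0}^{0.30} e^(-2·t) dt / ∫_{0}^{∞} e^(-2·t) dt.
Using ∫ e^(-2·t) dt = -e^(-2·t)/2, the numerator is 1/2 - e^(-3/5)/2 and the denominator is 1/2.
This works out to P = 0.45119.

P ≈ 0.4512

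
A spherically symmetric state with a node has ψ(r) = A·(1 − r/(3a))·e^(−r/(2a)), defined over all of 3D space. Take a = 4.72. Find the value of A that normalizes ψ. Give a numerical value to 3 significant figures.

A ≈ 0.0337

We need A² ∫|f|² 4πr² dr = 1, taking the integral from 0 to ∞.
In 3D with spherical symmetry the volume element is 4πr² dr.
With ψ = A·(1 − r/(3a))·e^(−r/(2a)), the integral evaluates to A²·[8·π·a^3/3].
Plugging in a = 4.72 yields A = 0.03369.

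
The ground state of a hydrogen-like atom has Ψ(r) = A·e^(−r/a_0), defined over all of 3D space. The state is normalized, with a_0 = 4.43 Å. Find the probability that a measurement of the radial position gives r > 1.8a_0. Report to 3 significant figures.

P ≈ 0.303

Integrate the radial probability density 4πr²|Ψ|² over r > 1.8a_0.
The full normalization integral is A²·[π·a_0^3] = 1, fixing A².
In terms of u = r/a_0 (A², 4π and the length scale all cancel between numerator and denominator), P = [∫_{1.8}^{∞} u^2·e^(-2·u) du] / [∫_{0}^{∞} u^2·e^(-2·u) du].
An antiderivative of u^2·e^(-2·u) is -(2·u^2 + 2·u + 1)·e^(-2·u)/4; evaluating from 1.8 to ∞ gives 277·e^(-18/5)/100, while the full integral is 1/4.
This evaluates to P = 0.3027.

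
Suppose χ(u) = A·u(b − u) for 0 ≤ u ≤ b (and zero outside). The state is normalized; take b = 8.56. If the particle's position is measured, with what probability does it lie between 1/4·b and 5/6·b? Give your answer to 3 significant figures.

P = ∫_{1/4·b}^{5/6·b} |χ(u)|² du.
Since A² = 1/(b^5/30), this is the region integral divided by the full normalization integral.
Let t = u/b; then A² and the length scale cancel, so P = ∫_{1/4}^{5/6} t^2·(1 - t)^2 dt ÷ ∫_{0}^{1} t^2·(1 - t)^2 dt.
Using ∫ t^2·(1 - t)^2 dt = t^3·(6·t^2 - 15·t + 10)/30, the numerator is ≈ 0.028700 and the denominator is 1/30.
This works out to P = 0.8610.

P ≈ 0.861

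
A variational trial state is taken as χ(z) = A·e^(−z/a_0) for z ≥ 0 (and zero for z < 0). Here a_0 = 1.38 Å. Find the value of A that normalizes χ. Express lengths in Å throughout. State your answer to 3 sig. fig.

A ≈ 1.20 Å^(-1/2)

The normalization condition is ∫|χ|² dz = 1 from 0 to ∞.
∫|χ|² dz = A²·(a_0/2).
So A² = (a_0/2)^(−1).
Plugging in a_0 = 1.38 yields A = 1.204.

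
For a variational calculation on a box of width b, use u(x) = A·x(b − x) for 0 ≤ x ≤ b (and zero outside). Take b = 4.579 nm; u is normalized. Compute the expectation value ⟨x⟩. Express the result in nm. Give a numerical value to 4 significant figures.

⟨x⟩ ≈ 2.290 nm

⟨x⟩ = ∫ x |u|² dx over the full domain.
Expanding the polynomial and integrating term by term, the ratio of the moment integral to the normalization integral gives ⟨x⟩ = b/2.
With b = 4.579, ⟨x⟩ = 2.2895.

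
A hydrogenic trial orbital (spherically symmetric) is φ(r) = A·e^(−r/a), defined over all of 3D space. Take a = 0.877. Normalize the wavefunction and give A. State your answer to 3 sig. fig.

A ≈ 0.687

Normalization requires ∫|φ|² 4πr² dr = 1, integrated from 0 to ∞.
∫|φ|² 4πr² dr = A²·(π·a^3).
So A² = (π·a^3)^(−1).
Substituting a = 0.877 gives A² = 0.4719, so A = 0.6870.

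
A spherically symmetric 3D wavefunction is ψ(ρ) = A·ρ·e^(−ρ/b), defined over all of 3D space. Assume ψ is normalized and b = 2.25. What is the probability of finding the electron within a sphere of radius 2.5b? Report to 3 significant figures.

P = ∫ |ψ|² 4πρ² dρ over ρ ≤ 2.5b.
Normalization gives A² = 1/(3·π·b^5).
In terms of u = ρ/b (A², 4π and the length scale all cancel between numerator and denominator), P = [∫_{0}^{2.5} u^4·e^(-2·u) du] / [∫_{0}^{∞} u^4·e^(-2·u) du].
An antiderivative of u^4·e^(-2·u) is -(u^4/2 + u^3 + 3·u^2/2 + 3·u/2 + 3/4)·e^(-2·u); evaluating from 0 to 2.5 gives 3/4 - 1569·e^(-5)/32, while the full integral is 3/4.
The region integral divided by the full integral gives P = 0.5595.

P ≈ 0.560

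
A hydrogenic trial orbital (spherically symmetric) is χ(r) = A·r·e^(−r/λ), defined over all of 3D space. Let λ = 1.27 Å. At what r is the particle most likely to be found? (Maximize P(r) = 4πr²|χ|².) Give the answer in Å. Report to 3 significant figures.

r ≈ 2.54 Å

Set d/dr [P(r) = 4πr²|χ|²] = 0 and solve for r > 0.
Solving yields r = 2·λ.
With λ = 1.27, the most probable radial distance is 2.540 Å.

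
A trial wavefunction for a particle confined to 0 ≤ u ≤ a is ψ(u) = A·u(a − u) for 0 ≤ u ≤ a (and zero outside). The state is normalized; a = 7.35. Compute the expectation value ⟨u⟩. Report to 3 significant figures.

⟨u⟩ = ∫ u |ψ|² du over the full domain.
Expanding the polynomial and integrating term by term, since the A² factors cancel between numerator and denominator, ⟨u⟩ = a/2.
Putting a = 7.35 gives 3.675.

⟨u⟩ ≈ 3.68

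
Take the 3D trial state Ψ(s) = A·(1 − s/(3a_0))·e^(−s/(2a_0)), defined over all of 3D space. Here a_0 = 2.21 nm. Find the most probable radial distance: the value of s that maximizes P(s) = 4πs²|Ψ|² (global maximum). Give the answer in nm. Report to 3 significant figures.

s ≈ 2.21 nm

The maximum of P(s) = 4πs²|Ψ|² occurs where its derivative vanishes.
This gives s = a_0.
With a_0 = 2.21, the most probable radial distance is 2.210 nm.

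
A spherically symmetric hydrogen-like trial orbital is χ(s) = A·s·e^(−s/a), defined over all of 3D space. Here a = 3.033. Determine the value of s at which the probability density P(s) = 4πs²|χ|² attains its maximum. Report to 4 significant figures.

The maximum of P(s) = 4πs²|χ|² occurs where its derivative vanishes.
This gives s = 2·a.
With a = 3.033, the most probable radial distance is 6.0660.

s ≈ 6.066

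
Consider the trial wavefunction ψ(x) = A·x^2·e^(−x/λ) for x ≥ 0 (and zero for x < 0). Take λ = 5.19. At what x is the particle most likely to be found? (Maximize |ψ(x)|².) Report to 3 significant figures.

Set d/dx [|ψ(x)|²] = 0 and solve for x > 0.
Solving yields x = 2·λ.
With λ = 5.19, the most probable position is 10.38.

x ≈ 10.4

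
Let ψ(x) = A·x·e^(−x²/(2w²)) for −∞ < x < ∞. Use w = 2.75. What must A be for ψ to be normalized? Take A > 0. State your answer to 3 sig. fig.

The normalization condition is ∫|ψ|² dx = 1 from −∞ to ∞.
With ψ = A·x·e^(−x²/(2w²)), the integral evaluates to A²·[√(π)·w^3/2].
Hence A² = 1/[√(π)·w^3/2].
Substituting w = 2.75 gives A² = 0.05426, so A = 0.2329.

A ≈ 0.233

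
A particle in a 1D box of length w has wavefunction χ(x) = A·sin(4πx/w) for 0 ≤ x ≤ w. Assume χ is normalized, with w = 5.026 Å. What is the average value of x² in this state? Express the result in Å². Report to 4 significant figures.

⟨x^2⟩ ≈ 8.340 Å^2

By definition ⟨x²⟩ = ∫ x^2 |χ(x)|² dx.
Using sin²θ = (1 − cos 2θ)/2, since the A² factors cancel between numerator and denominator, ⟨x²⟩ = -w^2/(32·π^2) + w^2/3.
With w = 5.026, ⟨x^2⟩ = 8.3402.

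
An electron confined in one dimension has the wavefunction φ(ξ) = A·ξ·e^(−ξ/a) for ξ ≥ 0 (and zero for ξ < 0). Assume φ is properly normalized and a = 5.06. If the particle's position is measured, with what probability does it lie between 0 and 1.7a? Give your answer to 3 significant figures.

P = ∫_{0}^{1.7a} |φ(ξ)|² dξ.
The normalization integral ∫|φ|²dξ over the whole domain equals a^3/4·A², and A² cancels in the ratio.
Substituting u = ξ/a, A² and the length scale cancel in the ratio: P = ∫_{0}^{1.7} u^2·e^(-2·u) du / ∫_{0}^{∞} u^2·e^(-2·u) du.
An antiderivative of u^2·e^(-2·u) is -(2·u^2 + 2·u + 1)·e^(-2·u)/4; evaluating from 0 to 1.7 gives 1/4 - 509·e^(-17/5)/200, while the full integral is 1/4.
Evaluating gives P = 0.6603.

P ≈ 0.660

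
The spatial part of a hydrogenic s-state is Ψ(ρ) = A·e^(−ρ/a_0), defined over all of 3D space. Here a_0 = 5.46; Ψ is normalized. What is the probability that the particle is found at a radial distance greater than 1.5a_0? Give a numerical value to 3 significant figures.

P = ∫ |Ψ|² 4πρ² dρ over ρ > 1.5a_0.
Normalization gives A² = 1/(π·a_0^3).
In terms of u = ρ/a_0 (A², 4π and the length scale all cancel between numerator and denominator), P = [∫_{1.5}^{∞} u^2·e^(-2·u) du] / [∫_{0}^{∞} u^2·e^(-2·u) du].
Using ∫ u^2·e^(-2·u) du = -(2·u^2 + 2·u + 1)·e^(-2·u)/4, the numerator is 17·e^(-3)/8 and the denominator is 1/4.
The region integral divided by the full integral gives P = 0.4232.

P ≈ 0.423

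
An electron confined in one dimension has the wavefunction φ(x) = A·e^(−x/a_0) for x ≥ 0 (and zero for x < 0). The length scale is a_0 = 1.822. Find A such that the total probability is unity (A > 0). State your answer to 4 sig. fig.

A ≈ 1.048

Normalization requires ∫|φ|² dx = 1, integrated from 0 to ∞.
The integral (without the A² prefactor) comes out to a_0/2.
With a_0 = 1.822: A² = 1.0977 and A = 1.0477.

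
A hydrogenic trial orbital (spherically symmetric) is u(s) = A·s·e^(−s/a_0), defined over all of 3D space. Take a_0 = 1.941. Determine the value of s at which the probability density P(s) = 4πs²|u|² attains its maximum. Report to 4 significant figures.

s ≈ 3.882

Differentiate P(s) = 4πs²|u|² with respect to s and set to zero.
This gives s = 2·a_0.
With a_0 = 1.941, the most probable radial distance is 3.8820.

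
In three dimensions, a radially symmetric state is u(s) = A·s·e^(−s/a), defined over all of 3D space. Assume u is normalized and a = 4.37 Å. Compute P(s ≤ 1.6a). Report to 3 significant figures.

P = ∫ |u|² 4πs² ds over s ≤ 1.6a.
Normalization gives A² = 1/(3·π·a^5).
Substituting t = s/a, A², 4π and the length scale all cancel in the ratio: P = ∫_{0}^{1.6} t^4·e^(-2·t) dt / ∫_{0}^{∞} t^4·e^(-2·t) dt.
With ∫ t^4·e^(-2·t) dt = -(t^4/2 + t^3 + 3·t^2/2 + 3·t/2 + 3/4)·e^(-2·t) + C, the region integral is ≈ 0.16454 and the full one is 3/4.
This evaluates to P = 0.2194.

P ≈ 0.219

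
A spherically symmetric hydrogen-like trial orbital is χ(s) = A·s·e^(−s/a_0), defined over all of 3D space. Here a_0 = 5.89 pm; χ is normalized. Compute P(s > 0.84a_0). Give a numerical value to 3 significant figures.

P ≈ 0.972

With dV = 4πs²ds, the probability is ∫|χ|² dV over s > 0.84a_0.
The full normalization integral is A²·[3·π·a_0^5] = 1, fixing A².
Let u = s/a_0; then A², 4π and the length scale all cancel, so P = ∫_{0.84}^{∞} u^4·e^(-2·u) du ÷ ∫_{0}^{∞} u^4·e^(-2·u) du.
Using ∫ u^4·e^(-2·u) du = -(u^4/2 + u^3 + 3·u^2/2 + 3·u/2 + 3/4)·e^(-2·u), the numerator is ≈ 0.72873 and the denominator is 3/4.
Taking the ratio yields P = 0.9716.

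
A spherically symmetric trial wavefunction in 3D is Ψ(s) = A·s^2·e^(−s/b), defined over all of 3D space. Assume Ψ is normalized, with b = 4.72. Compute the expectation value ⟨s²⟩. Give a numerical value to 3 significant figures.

⟨s^2⟩ ≈ 312

The expectation value is the |Ψ|²-weighted average of s^2: ∫ s^2|Ψ|² 4πs² ds.
Recall ∫₀^∞ s^m e^(−s/β) ds = m!·β^(m+1), since the A² factors cancel between numerator and denominator, ⟨s²⟩ = 14·b^2.
Putting b = 4.72 gives 311.9.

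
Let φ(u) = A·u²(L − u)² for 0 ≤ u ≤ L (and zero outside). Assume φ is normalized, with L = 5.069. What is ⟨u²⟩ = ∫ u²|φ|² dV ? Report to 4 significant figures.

⟨u^2⟩ ≈ 7.008

By definition ⟨u²⟩ = ∫ u^2 |φ(u)|² du.
Since the A² factors cancel between numerator and denominator, ⟨u²⟩ = 3·L^2/11.
Putting L = 5.069 gives 7.0077.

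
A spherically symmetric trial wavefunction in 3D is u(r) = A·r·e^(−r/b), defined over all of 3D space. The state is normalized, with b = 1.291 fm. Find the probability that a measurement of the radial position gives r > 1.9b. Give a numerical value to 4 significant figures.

P = ∫ |u|² 4πr² dr over r > 1.9b.
A² is fixed by ∫₀^∞ 4πr²|u|² dr = 1, i.e. A² = (3·π·b^5)^(−1).
Substituting t = r/b, A², 4π and the length scale all cancel in the ratio: P = ∫_{1.9}^{∞} t^4·e^(-2·t) dt / ∫_{0}^{∞} t^4·e^(-2·t) dt.
An antiderivative of t^4·e^(-2·t) is -(t^4/2 + t^3 + 3·t^2/2 + 3·t/2 + 3/4)·e^(-2·t); evaluating from 1.9 to ∞ gives ≈ 0.500883, while the full integral is 3/4.
This evaluates to P = 0.66784.

P ≈ 0.6678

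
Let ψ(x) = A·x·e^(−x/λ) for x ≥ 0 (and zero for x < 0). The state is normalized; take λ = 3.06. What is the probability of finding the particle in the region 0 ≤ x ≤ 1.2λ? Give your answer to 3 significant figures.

P ≈ 0.430

|ψ|² is the probability density, so P = ∫_{0}^{1.2λ} |ψ|² dx.
With A² fixed by ∫|ψ|² = 1, i.e. A² = (λ^3/4)^(−1), substitute and integrate.
Substituting u = x/λ, A² and the length scale cancel in the ratio: P = ∫_{0}^{1.2} u^2·e^(-2·u) du / ∫_{0}^{∞} u^2·e^(-2·u) du.
An antiderivative of u^2·e^(-2·u) is -(2·u^2 + 2·u + 1)·e^(-2·u)/4; evaluating from 0 to 1.2 gives 1/4 - 157·e^(-12/5)/100, while the full integral is 1/4.
The result is P = 0.4303.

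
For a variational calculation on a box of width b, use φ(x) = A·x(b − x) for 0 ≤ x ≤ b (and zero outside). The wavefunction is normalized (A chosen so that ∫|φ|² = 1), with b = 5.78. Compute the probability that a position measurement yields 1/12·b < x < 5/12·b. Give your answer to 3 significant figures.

|φ|² is the probability density, so P = ∫_{1/12·b}^{5/12·b} |φ|² dx.
The normalization integral ∫|φ|²dx over the whole domain equals b^5/30·A², and A² cancels in the ratio.
Substituting u = x/b, A² and the length scale cancel in the ratio: P = ∫_{1/12}^{5/12} u^2·(1 - u)^2 du / ∫_{0}^{1} u^2·(1 - u)^2 du.
An antiderivative of u^2·(1 - u)^2 is u^3·(6·u^2 - 15·u + 10)/30; evaluating from 1/12 to 5/12 gives ≈ 0.011384, while the full integral is 1/30.
This works out to P = 0.3415.

P ≈ 0.342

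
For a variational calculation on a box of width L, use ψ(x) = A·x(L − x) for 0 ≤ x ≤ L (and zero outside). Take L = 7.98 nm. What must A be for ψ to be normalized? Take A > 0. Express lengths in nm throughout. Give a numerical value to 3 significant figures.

We need A² ∫|f|² dx = 1, taking the integral from 0 to L.
The integral (without the A² prefactor) comes out to L^5/30.
So A² = (L^5/30)^(−1).
Substituting L = 7.98 gives A² = 0.0009271, so A = 0.03045.

A ≈ 0.0304 nm^(-5/2)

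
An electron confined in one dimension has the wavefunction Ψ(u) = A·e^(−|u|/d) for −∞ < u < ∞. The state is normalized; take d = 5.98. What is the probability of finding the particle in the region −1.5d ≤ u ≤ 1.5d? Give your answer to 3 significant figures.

P ≈ 0.950

The probability is P = ∫ |Ψ|² du over [−1.5d, 1.5d].
The normalization integral ∫|Ψ|²du over the whole domain equals d·A², and A² cancels in the ratio.
Both integrals are even about u = 0, so only the u ≥ 0 halves are needed (the factors of 2 cancel). Let t = u/d; then A² and the length scale cancel, so P = ∫_{0}^{1.5} e^(-2·t) dt ÷ ∫_{0}^{∞} e^(-2·t) dt.
With ∫ e^(-2·t) dt = -e^(-2·t)/2 + C, the region integral is 1/2 - e^(-3)/2 and the full one is 1/2.
The result is P = 0.9502.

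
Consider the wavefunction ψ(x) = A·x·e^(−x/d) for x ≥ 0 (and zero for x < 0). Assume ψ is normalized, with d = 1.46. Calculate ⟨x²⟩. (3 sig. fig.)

The expectation value is the |ψ|²-weighted average of x^2: ∫ x^2|ψ|² dx.
With ∫₀^∞ x^4 e^(−αx) dx = 4!/α^5, since the A² factors cancel between numerator and denominator, ⟨x²⟩ = 3·d^2.
Putting d = 1.46 gives 6.395.

⟨x^2⟩ ≈ 6.39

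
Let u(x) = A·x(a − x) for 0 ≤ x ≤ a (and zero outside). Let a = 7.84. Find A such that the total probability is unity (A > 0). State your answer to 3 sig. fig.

Normalization requires ∫|u|² dx = 1, integrated from 0 to a.
∫|u|² dx = A²·(a^5/30).
Setting this equal to 1 gives A² = 1/(a^5/30).
Plugging in a = 7.84 yields A = 0.03183.

A ≈ 0.0318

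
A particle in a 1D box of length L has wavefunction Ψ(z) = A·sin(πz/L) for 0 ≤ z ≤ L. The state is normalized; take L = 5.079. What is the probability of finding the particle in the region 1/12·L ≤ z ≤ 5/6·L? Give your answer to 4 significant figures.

P = ∫_{1/12·L}^{5/6·L} |Ψ(z)|² dz.
Since A² = 1/(L/2), this is the region integral divided by the full normalization integral.
Let u = z/L; then A² and the length scale cancel, so P = ∫_{1/12}^{5/6} sin(π·u)^2 du ÷ ∫_{0}^{1} sin(π·u)^2 du.
With ∫ sin(π·u)^2 du = u/2 - sin(2·π·u)/(4·π) + C, the region integral is 1/(8·π) + √(3)/(8·π) + 3/8 and the full one is 1/2.
The result is P = (1 + √(3) + 3·π)/(4·π).

P ≈ 0.9674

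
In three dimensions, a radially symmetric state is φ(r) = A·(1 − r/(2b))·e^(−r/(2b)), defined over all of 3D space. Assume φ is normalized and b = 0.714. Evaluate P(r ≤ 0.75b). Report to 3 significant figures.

With dV = 4πr²dr, the probability is ∫|φ|² dV over r ≤ 0.75b.
The full normalization integral is A²·[8·π·b^3] = 1, fixing A².
Substituting u = r/b, A², 4π and the length scale all cancel in the ratio: P = ∫_{0}^{0.75} u^2·(1 - u/2)^2·e^(-u) du / ∫_{0}^{∞} u^2·(1 - u/2)^2·e^(-u) du.
Using ∫ u^2·(1 - u/2)^2·e^(-u) du = -(u^4/4 + u^2 + 2·u + 2)·e^(-u), the numerator is 2 - 4241·e^(-3/4)/1024 and the denominator is 2.
The region integral divided by the full integral gives P = 0.02182.

P ≈ 0.0218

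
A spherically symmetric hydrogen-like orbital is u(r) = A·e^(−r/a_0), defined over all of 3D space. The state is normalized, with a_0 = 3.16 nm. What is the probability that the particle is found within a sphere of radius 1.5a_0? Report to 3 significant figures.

P ≈ 0.577

With dV = 4πr²dr, the probability is ∫|u|² dV over r ≤ 1.5a_0.
The full normalization integral is A²·[π·a_0^3] = 1, fixing A².
Substituting t = r/a_0, A², 4π and the length scale all cancel in the ratio: P = ∫_{0}^{1.5} t^2·e^(-2·t) dt / ∫_{0}^{∞} t^2·e^(-2·t) dt.
Using ∫ t^2·e^(-2·t) dt = -(2·t^2 + 2·t + 1)·e^(-2·t)/4, the numerator is 1/4 - 17·e^(-3)/8 and the denominator is 1/4.
This evaluates to P = 0.5768.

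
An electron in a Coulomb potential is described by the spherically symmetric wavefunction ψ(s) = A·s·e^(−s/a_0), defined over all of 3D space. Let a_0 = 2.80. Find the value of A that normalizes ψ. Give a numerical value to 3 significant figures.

A ≈ 0.0248

The normalization condition is ∫|ψ|² 4πs² ds = 1 from 0 to ∞.
The angular integral contributes 4π, leaving ∫₀^∞ s²|ψ|² ds.
The integral (without the A² prefactor) comes out to 3·π·a_0^5.
So A² = (3·π·a_0^5)^(−1).
Plugging in a_0 = 2.80 yields A = 0.02483.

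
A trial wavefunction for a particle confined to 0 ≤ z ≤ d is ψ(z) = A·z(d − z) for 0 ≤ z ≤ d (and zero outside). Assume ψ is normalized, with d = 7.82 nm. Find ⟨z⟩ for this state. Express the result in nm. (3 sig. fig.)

⟨z⟩ = ∫ z |ψ|² dz over the full domain.
Expanding the polynomial and integrating term by term, the ratio of the moment integral to the normalization integral gives ⟨z⟩ = d/2.
With d = 7.82, ⟨z⟩ = 3.910.

⟨z⟩ ≈ 3.91 nm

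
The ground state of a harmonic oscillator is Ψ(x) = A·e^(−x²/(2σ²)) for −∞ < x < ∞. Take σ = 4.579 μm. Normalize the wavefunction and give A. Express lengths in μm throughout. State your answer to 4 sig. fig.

A ≈ 0.3510 μm^(-1/2)

Require ∫ |Ψ|² dx = 1 over the whole domain.
∫|Ψ|² dx = A²·(√(π)·σ).
Setting this equal to 1 gives A² = 1/(√(π)·σ).
Plugging in σ = 4.579 yields A = 0.35102.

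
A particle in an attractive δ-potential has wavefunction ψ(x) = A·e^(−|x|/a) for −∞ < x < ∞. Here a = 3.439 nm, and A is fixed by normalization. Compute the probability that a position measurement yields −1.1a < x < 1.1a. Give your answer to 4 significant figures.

P ≈ 0.8892

|ψ|² is the probability density, so P = ∫_{−1.1a}^{1.1a} |ψ|² dx.
With A² fixed by ∫|ψ|² = 1, i.e. A² = (a)^(−1), substitute and integrate.
By symmetry take twice the x ≥ 0 contribution in numerator and denominator; the 2's cancel. In terms of u = x/a (A² and the length scale cancel between numerator and denominator), P = [∫_{0}^{1.1} e^(-2·u) du] / [∫_{0}^{∞} e^(-2·u) du].
With ∫ e^(-2·u) du = -e^(-2·u)/2 + C, the region integral is 1/2 - e^(-11/5)/2 and the full one is 1/2.
This works out to P = 0.88920.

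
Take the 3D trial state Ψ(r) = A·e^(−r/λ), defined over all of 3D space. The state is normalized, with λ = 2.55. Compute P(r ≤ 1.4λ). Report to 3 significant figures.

With dV = 4πr²dr, the probability is ∫|Ψ|² dV over r ≤ 1.4λ.
A² is fixed by ∫₀^∞ 4πr²|Ψ|² dr = 1, i.e. A² = (π·λ^3)^(−1).
Substituting u = r/λ, A², 4π and the length scale all cancel in the ratio: P = ∫_{0}^{1.4} u^2·e^(-2·u) du / ∫_{0}^{∞} u^2·e^(-2·u) du.
Using ∫ u^2·e^(-2·u) du = -(2·u^2 + 2·u + 1)·e^(-2·u)/4, the numerator is 1/4 - 193·e^(-14/5)/100 and the denominator is 1/4.
Taking the ratio yields P = 0.5305.

P ≈ 0.531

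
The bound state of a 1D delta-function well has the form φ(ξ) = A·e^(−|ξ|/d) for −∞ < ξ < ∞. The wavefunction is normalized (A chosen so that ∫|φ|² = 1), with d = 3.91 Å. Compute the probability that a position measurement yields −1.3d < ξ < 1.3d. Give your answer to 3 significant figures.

P ≈ 0.926

The probability is P = ∫ |φ|² dξ over [−1.3d, 1.3d].
With A² fixed by ∫|φ|² = 1, i.e. A² = (d)^(−1), substitute and integrate.
Both integrals are even about ξ = 0, so only the ξ ≥ 0 halves are needed (the factors of 2 cancel). Substituting u = ξ/d, A² and the length scale cancel in the ratio: P = ∫_{0}^{1.3} e^(-2·u) du / ∫_{0}^{∞} e^(-2·u) du.
With ∫ e^(-2·u) du = -e^(-2·u)/2 + C, the region integral is 1/2 - e^(-13/5)/2 and the full one is 1/2.
This works out to P = 0.9257.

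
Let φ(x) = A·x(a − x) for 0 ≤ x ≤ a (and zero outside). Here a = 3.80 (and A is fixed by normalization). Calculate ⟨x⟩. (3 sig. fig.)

The expectation value is the |φ|²-weighted average of x: ∫ x|φ|² dx.
The ratio of the moment integral to the normalization integral gives ⟨x⟩ = a/2.
Putting a = 3.80 gives 1.900.

⟨x⟩ ≈ 1.90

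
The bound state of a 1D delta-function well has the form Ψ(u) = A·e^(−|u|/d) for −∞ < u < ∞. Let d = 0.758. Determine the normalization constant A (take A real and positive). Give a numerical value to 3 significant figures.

Require ∫ |Ψ|² du = 1 over the whole domain.
With ∫₀^∞ u^0 e^(−αu) du = 0!/α^1, the integral (without the A² prefactor) comes out to d.
Plugging in d = 0.758 yields A = 1.149.

A ≈ 1.15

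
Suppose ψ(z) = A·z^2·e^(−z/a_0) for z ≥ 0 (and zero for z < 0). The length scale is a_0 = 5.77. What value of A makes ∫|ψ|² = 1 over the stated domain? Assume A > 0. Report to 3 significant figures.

Normalization requires ∫|ψ|² dz = 1, integrated from 0 to ∞.
With ∫₀^∞ z^4 e^(−αz) dz = 4!/α^5, the integral (without the A² prefactor) comes out to 3·a_0^5/4.
Substituting a_0 = 5.77 gives A² = 0.0002085, so A = 0.01444.

A ≈ 0.0144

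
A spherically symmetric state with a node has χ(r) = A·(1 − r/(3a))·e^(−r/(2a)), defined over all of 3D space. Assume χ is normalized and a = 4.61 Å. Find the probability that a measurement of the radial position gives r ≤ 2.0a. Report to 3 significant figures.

P ≈ 0.323

Integrate the radial probability density 4πr²|χ|² over r ≤ 2.0a.
A² is fixed by ∫₀^∞ 4πr²|χ|² dr = 1, i.e. A² = (8·π·a^3/3)^(−1).
In terms of u = r/a (A², 4π and the length scale all cancel between numerator and denominator), P = [∫_{0}^{2.0} u^2·(1 - u/3)^2·e^(-u) du] / [∫_{0}^{∞} u^2·(1 - u/3)^2·e^(-u) du].
Using ∫ u^2·(1 - u/3)^2·e^(-u) du = (-u^4 + 2·u^3 - 3·u^2 - 6·u - 6)·e^(-u)/9, the numerator is 2/3 - 10·e^(-2)/3 and the denominator is 2/3.
The region integral divided by the full integral gives P = 0.3233.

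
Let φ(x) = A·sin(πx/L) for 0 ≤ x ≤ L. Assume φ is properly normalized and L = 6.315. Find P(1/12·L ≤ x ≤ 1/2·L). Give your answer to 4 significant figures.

P = ∫_{1/12·L}^{1/2·L} |φ(x)|² dx.
Since A² = 1/(L/2), this is the region integral divided by the full normalization integral.
Let u = x/L; then A² and the length scale cancel, so P = ∫_{1/12}^{1/2} sin(π·u)^2 du ÷ ∫_{0}^{1} sin(π·u)^2 du.
Using ∫ sin(π·u)^2 du = u/2 - sin(2·π·u)/(4·π), the numerator is 1/(8·π) + 5/24 and the denominator is 1/2.
Evaluating gives P = (3 + 5·π)/(12·π).

P ≈ 0.4962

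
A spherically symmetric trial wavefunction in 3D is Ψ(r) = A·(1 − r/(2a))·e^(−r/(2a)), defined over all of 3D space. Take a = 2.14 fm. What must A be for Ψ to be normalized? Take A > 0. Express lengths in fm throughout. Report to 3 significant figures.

A ≈ 0.0637 fm^(-3/2)

Require ∫ |Ψ|² 4πr² dr = 1 over the whole domain.
∫|Ψ|² 4πr² dr = A²·(8·π·a^3).
Substituting a = 2.14 gives A² = 0.004060, so A = 0.06372.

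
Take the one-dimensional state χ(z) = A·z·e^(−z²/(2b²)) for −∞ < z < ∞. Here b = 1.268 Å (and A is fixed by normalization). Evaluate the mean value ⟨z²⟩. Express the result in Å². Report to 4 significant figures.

⟨z²⟩ = ∫ z^2 |χ|² dz over the full domain.
Using the Gaussian integral ∫_{−∞}^{∞} e^(−αz²) dz = √(π/α), the ratio of the moment integral to the normalization integral gives ⟨z²⟩ = 3·b^2/2.
Putting b = 1.268 gives 2.4117.

⟨z^2⟩ ≈ 2.412 Å^2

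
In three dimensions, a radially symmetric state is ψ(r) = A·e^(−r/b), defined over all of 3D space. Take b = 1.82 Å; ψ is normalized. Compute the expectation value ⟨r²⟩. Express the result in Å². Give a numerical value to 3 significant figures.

By definition ⟨r²⟩ = ∫ r^2 |ψ(r)|² 4πr² dr.
The ratio of the moment integral to the normalization integral gives ⟨r²⟩ = 3·b^2.
With b = 1.82, ⟨r^2⟩ = 9.937.

⟨r^2⟩ ≈ 9.94 Å^2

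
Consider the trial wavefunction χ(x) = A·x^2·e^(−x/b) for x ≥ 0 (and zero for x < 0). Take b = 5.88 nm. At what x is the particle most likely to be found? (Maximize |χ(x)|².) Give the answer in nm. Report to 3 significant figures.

Differentiate |χ(x)|² with respect to x and set to zero.
Solving yields x = 2·b.
With b = 5.88, the most probable position is 11.76 nm.

x ≈ 11.8 nm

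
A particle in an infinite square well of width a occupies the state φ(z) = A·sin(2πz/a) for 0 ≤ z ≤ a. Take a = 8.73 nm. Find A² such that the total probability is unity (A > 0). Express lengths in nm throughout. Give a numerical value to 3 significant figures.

A^2 ≈ 0.229 nm^(-1)

Normalization requires ∫|φ|² dz = 1, integrated from 0 to a.
With ∫₀^a sin²(nπz/a) dz = a/2, ∫|φ|² dz = A²·(a/2).
So A² = (a/2)^(−1).
Substituting a = 8.73 gives A² = 0.2291, so A = 0.4786.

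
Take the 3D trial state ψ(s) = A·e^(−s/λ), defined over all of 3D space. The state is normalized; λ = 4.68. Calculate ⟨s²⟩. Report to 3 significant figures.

⟨s^2⟩ ≈ 65.7

⟨s²⟩ = ∫ s^2 |ψ|² 4πs² ds over the full domain.
Evaluating both integrals, ⟨s²⟩ = 3·λ^2.
With λ = 4.68, ⟨s^2⟩ = 65.71.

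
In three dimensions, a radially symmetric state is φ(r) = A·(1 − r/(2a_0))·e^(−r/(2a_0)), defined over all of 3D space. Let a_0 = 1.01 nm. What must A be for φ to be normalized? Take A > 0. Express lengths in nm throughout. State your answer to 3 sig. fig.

A ≈ 0.197 nm^(-3/2)

Require ∫ |φ|² 4πr² dr = 1 over the whole domain.
(Spherical symmetry: dV = 4πr² dr.)
Recall ∫₀^∞ r^m e^(−r/β) dr = m!·β^(m+1), the integral (without the A² prefactor) comes out to 8·π·a_0^3.
Hence A² = 1/[8·π·a_0^3].
With a_0 = 1.01: A² = 0.03862 and A = 0.1965.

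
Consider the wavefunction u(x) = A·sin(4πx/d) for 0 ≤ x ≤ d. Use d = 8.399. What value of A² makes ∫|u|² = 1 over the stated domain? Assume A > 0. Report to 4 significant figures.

Require ∫ |u|² dx = 1 over the whole domain.
Using sin²θ = (1 − cos 2θ)/2, with u = A·sin(4πx/d), the integral evaluates to A²·[d/2].
Hence A² = 1/[d/2].
Substituting d = 8.399 gives A² = 0.23812, so A = 0.48798.

A^2 ≈ 0.2381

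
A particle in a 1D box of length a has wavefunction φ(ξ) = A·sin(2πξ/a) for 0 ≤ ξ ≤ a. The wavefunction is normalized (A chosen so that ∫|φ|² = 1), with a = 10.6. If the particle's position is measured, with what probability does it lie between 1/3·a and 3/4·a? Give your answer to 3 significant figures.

The probability is P = ∫ |φ|² dξ over [1/3·a, 3/4·a].
With A² fixed by ∫|φ|² = 1, i.e. A² = (a/2)^(−1), substitute and integrate.
Substituting u = ξ/a, A² and the length scale cancel in the ratio: P = ∫_{1/3}^{3/4} sin(2·π·u)^2 du / ∫_{0}^{1} sin(2·π·u)^2 du.
With ∫ sin(2·π·u)^2 du = u/2 - sin(4·π·u)/(8·π) + C, the region integral is -√(3)/(16·π) + 5/24 and the full one is 1/2.
The result is P = -√(3)/(8·π) + 5/12.

P ≈ 0.348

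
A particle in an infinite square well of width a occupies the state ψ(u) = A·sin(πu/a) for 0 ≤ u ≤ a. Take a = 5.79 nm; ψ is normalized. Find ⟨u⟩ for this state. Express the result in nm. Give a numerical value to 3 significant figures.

⟨u⟩ ≈ 2.90 nm

By definition ⟨u⟩ = ∫ u |ψ(u)|² du.
With ∫₀^a sin²(nπu/a) du = a/2, since the A² factors cancel between numerator and denominator, ⟨u⟩ = a/2.
Putting a = 5.79 gives 2.895.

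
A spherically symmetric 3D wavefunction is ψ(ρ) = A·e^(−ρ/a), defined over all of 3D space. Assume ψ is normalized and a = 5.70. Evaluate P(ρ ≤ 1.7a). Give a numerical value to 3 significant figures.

P ≈ 0.660

Integrate the radial probability density 4πρ²|ψ|² over ρ ≤ 1.7a.
The full normalization integral is A²·[π·a^3] = 1, fixing A².
In terms of u = ρ/a (A², 4π and the length scale all cancel between numerator and denominator), P = [∫_{0}^{1.7} u^2·e^(-2·u) du] / [∫_{0}^{∞} u^2·e^(-2·u) du].
Using ∫ u^2·e^(-2·u) du = -(2·u^2 + 2·u + 1)·e^(-2·u)/4, the numerator is 1/4 - 509·e^(-17/5)/200 and the denominator is 1/4.
This evaluates to P = 0.6603.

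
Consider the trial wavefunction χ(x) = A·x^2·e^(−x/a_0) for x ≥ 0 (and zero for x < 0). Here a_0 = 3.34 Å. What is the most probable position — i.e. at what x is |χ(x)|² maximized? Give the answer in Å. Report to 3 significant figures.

Set d/dx [|χ(x)|²] = 0 and solve for x > 0.
This gives x = 2·a_0.
With a_0 = 3.34, the most probable position is 6.680 Å.

x ≈ 6.68 Å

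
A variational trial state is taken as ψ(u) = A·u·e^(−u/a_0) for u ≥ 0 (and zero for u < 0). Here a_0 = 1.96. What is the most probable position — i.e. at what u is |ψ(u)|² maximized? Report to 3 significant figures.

u ≈ 1.96

Differentiate |ψ(u)|² with respect to u and set to zero.
This gives u = a_0.
With a_0 = 1.96, the most probable position is 1.960.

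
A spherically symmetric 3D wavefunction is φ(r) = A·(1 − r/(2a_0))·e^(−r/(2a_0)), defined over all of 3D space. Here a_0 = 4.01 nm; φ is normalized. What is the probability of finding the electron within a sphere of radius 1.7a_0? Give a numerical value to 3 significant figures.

P ≈ 0.0521

P = ∫ |φ|² 4πr² dr over r ≤ 1.7a_0.
The full normalization integral is A²·[8·π·a_0^3] = 1, fixing A².
Substituting u = r/a_0, A², 4π and the length scale all cancel in the ratio: P = ∫_{0}^{1.7} u^2·(1 - u/2)^2·e^(-u) du / ∫_{0}^{∞} u^2·(1 - u/2)^2·e^(-u) du.
Using ∫ u^2·(1 - u/2)^2·e^(-u) du = -(u^4/4 + u^2 + 2·u + 2)·e^(-u), the numerator is ≈ 0.10411 and the denominator is 2.
The region integral divided by the full integral gives P = 0.05205.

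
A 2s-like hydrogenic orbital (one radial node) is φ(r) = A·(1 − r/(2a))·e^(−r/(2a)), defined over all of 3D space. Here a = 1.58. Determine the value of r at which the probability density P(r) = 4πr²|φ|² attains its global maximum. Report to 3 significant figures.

Set d/dr [P(r) = 4πr²|φ|²] = 0 and solve for r > 0.
Solving yields r = a·(√(5) + 3).
With a = 1.58, the most probable radial distance is 8.273.

r ≈ 8.27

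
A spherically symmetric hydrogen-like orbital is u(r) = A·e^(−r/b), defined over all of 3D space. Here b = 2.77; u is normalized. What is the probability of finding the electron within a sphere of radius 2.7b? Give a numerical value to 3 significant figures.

P ≈ 0.905

P = ∫ |u|² 4πr² dr over r ≤ 2.7b.
Normalization gives A² = 1/(π·b^3).
Substituting t = r/b, A², 4π and the length scale all cancel in the ratio: P = ∫_{0}^{2.7} t^2·e^(-2·t) dt / ∫_{0}^{∞} t^2·e^(-2·t) dt.
With ∫ t^2·e^(-2·t) dt = -(2·t^2 + 2·t + 1)·e^(-2·t)/4 + C, the region integral is 1/4 - 1049·e^(-27/5)/200 and the full one is 1/4.
Taking the ratio yields P = 0.9052.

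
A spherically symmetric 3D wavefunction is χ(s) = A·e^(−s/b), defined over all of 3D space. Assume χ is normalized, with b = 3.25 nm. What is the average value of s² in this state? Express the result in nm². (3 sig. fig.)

⟨s^2⟩ ≈ 31.7 nm^2

By definition ⟨s²⟩ = ∫ s^2 |χ(s)|² 4πs² ds.
Evaluating both integrals, ⟨s²⟩ = 3·b^2.
With b = 3.25, ⟨s^2⟩ = 31.69.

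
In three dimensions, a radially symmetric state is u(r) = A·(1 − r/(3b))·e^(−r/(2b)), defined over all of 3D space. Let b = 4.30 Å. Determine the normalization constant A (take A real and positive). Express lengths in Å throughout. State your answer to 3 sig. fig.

A ≈ 0.0387 Å^(-3/2)

Require ∫ |u|² 4πr² dr = 1 over the whole domain.
In 3D with spherical symmetry the volume element is 4πr² dr.
The integral (without the A² prefactor) comes out to 8·π·b^3/3.
Hence A² = 1/[8·π·b^3/3].
With b = 4.30: A² = 0.001501 and A = 0.03875.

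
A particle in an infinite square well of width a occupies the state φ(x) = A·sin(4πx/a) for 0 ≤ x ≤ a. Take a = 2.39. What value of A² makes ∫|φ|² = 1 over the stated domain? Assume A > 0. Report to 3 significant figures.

We need A² ∫|f|² dx = 1, taking the integral from 0 to a.
With ∫₀^a sin²(nπx/a) dx = a/2, carrying out the integral gives A² · a/2.
Setting this equal to 1 gives A² = 1/(a/2).
Plugging in a = 2.39 yields A = 0.9148.

A^2 ≈ 0.837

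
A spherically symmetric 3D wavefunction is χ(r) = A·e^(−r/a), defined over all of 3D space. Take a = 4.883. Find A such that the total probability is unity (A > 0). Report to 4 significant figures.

A ≈ 0.05229

Require ∫ |χ|² 4πr² dr = 1 over the whole domain.
(Spherical symmetry: dV = 4πr² dr.)
With ∫₀^∞ r^2 e^(−αr) dr = 2!/α^3, the integral (without the A² prefactor) comes out to π·a^3.
Setting this equal to 1 gives A² = 1/(π·a^3).
With a = 4.883: A² = 0.0027339 and A = 0.052287.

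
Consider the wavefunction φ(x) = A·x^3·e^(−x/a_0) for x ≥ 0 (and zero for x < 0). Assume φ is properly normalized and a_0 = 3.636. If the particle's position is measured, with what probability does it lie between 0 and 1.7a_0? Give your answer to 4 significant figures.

|φ|² is the probability density, so P = ∫_{0}^{1.7a_0} |φ|² dx.
The normalization integral ∫|φ|²dx over the whole domain equals 45·a_0^7/8·A², and A² cancels in the ratio.
In terms of u = x/a_0 (A² and the length scale cancel between numerator and denominator), P = [∫_{0}^{1.7} u^6·e^(-2·u) du] / [∫_{0}^{∞} u^6·e^(-2·u) du].
Using ∫ u^6·e^(-2·u) du = -(4·u^6 + 12·u^5 + 30·u^4 + 60·u^3 + 90·u^2 + 90·u + 45)·e^(-2·u)/8, the numerator is ≈ 0.325424 and the denominator is 45/8.
Taking the ratio, P = 0.057853.

P ≈ 0.05785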